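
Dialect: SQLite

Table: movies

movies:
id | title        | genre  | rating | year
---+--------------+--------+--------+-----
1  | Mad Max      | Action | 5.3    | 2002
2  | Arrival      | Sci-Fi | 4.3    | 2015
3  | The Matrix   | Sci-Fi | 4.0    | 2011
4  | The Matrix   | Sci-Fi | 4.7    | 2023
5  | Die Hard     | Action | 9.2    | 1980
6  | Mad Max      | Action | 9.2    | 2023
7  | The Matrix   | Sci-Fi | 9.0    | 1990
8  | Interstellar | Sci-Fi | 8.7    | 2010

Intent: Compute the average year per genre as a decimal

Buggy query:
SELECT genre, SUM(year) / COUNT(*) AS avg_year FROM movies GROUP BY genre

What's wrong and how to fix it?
Bug: SUM(year) and COUNT(*) are both integers; the division truncates the fractional part

Fix: Cast one side to REAL so the division keeps the fractional part

Corrected query:
SELECT genre, SUM(year) * 1.0 / COUNT(*) AS avg_year FROM movies GROUP BY genre

Result:
genre  | avg_year   
-------+------------
Action | 2001.666667
Sci-Fi | 2009.8     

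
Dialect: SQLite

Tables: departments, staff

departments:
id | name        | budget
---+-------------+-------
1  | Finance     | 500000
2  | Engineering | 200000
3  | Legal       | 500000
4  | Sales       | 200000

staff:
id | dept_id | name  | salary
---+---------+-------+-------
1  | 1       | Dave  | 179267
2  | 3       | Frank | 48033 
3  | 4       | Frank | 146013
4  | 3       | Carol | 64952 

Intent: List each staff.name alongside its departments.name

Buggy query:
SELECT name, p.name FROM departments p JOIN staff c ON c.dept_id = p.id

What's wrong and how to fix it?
Bug: Both tables have a 'name' column; the unqualified reference is ambiguous

Fix: Prefix ambiguous columns with the table alias

Corrected query:
SELECT c.name, p.name FROM departments p JOIN staff c ON c.dept_id = p.id

Result:
name  | name   
------+--------
Dave  | Finance
Frank | Legal  
Frank | Sales  
Carol | Legal  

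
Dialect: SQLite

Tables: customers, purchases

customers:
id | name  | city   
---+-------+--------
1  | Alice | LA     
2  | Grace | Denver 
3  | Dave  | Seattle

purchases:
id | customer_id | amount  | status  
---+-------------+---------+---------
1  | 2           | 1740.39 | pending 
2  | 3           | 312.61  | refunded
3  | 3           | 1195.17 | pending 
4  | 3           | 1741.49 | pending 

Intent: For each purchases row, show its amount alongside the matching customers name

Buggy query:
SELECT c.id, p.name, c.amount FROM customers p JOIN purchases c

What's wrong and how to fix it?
Bug: JOIN with no ON clause produces a cartesian product; every purchases row pairs with every customers row

Fix: Add ON c.customer_id = p.id to the JOIN

Corrected query:
SELECT c.id, p.name, c.amount FROM customers p JOIN purchases c ON c.customer_id = p.id

Result:
id | name  | amount 
---+-------+--------
1  | Grace | 1740.39
2  | Dave  | 312.61 
3  | Dave  | 1195.17
4  | Dave  | 1741.49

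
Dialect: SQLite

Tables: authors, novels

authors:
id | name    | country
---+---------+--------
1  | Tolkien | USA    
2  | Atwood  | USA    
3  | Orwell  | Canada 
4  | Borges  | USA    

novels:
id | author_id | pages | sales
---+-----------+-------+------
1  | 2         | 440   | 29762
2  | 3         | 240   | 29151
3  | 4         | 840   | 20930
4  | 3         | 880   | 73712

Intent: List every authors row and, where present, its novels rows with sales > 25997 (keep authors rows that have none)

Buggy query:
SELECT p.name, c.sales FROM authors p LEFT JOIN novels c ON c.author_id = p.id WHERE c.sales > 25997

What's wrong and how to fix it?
Bug: A WHERE condition on the right-hand table after LEFT JOIN drops unmatched parents

Fix: Move the right-table condition into the ON clause so unmatched parents are kept

Corrected query:
SELECT p.name, c.sales FROM authors p LEFT JOIN novels c ON c.author_id = p.id AND c.sales > 25997

Result:
name    | sales
--------+------
Tolkien | NULL 
Atwood  | 29762
Orwell  | 29151
Orwell  | 73712
Borges  | NULL 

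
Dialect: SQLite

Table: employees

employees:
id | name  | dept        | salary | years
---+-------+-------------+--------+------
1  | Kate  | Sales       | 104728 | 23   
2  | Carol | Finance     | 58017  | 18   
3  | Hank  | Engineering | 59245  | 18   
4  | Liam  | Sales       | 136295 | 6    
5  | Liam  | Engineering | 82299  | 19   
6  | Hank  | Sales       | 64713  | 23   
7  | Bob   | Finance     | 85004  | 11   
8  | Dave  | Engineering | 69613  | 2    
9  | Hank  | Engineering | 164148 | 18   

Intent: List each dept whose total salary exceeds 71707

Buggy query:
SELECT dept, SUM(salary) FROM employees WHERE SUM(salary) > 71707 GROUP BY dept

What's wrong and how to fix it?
Bug: SUM(salary) is an aggregate, but WHERE filters rows before aggregation

Fix: Use HAVING (which filters groups after aggregation) instead of WHERE

Corrected query:
SELECT dept, SUM(salary) FROM employees GROUP BY dept HAVING SUM(salary) > 71707

Result:
dept        | SUM(salary)
------------+------------
Engineering | 375305     
Finance     | 143021     
Sales       | 305736     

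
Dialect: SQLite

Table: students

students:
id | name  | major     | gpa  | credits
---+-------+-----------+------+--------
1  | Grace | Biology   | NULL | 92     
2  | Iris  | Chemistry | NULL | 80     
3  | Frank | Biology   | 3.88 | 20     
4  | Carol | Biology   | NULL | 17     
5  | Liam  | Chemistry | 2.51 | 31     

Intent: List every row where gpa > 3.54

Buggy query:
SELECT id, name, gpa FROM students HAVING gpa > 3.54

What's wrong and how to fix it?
Bug: HAVING filters the output of aggregation, but this query has no GROUP BY and no aggregate functions, so SQLite rejects it (HAVING clause on a non-aggregate query); the condition here is per row

Fix: Replace HAVING with WHERE since the condition applies to individual rows

Corrected query:
SELECT id, name, gpa FROM students WHERE gpa > 3.54

Result:
id | name  | gpa 
---+-------+-----
3  | Frank | 3.88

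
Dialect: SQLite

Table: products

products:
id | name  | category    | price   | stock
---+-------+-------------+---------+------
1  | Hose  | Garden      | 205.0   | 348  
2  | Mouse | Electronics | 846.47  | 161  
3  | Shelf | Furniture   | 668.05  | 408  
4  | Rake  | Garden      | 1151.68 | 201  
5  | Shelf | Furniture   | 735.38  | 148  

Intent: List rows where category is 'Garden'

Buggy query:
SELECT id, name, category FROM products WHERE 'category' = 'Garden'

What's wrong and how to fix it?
Bug: Single quotes denote string literals in SQL; the column name is being compared as a constant string

Fix: Reference the column as category without single quotes

Corrected query:
SELECT id, name, category FROM products WHERE category = 'Garden'

Result:
id | name | category
---+------+---------
1  | Hose | Garden  
4  | Rake | Garden  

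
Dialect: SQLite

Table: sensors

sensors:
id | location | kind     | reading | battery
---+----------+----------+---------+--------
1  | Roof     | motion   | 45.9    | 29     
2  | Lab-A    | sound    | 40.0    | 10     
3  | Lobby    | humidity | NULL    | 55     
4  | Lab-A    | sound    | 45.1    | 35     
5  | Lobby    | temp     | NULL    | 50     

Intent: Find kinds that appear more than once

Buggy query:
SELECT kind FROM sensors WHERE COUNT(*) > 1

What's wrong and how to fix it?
Bug: WHERE can't reference COUNT(*); aggregates are computed after WHERE

Fix: GROUP BY kind, then filter groups with HAVING COUNT(*) > 1

Corrected query:
SELECT kind FROM sensors GROUP BY kind HAVING COUNT(*) > 1

Result:
kind 
-----
sound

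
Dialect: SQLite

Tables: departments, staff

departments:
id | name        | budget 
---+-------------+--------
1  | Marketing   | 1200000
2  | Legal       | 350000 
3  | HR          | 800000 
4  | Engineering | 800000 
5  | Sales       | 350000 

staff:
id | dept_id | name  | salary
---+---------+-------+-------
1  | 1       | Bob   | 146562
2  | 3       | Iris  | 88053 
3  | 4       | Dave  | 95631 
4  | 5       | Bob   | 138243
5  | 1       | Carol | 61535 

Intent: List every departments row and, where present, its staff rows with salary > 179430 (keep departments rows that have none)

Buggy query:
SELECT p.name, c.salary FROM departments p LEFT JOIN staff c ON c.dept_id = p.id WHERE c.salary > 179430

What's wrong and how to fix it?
Bug: Filtering c.salary in WHERE discards the NULL rows produced by LEFT JOIN, turning it into an inner join

Fix: Put 'c.salary > 179430' in the JOIN's ON clause instead of WHERE

Corrected query:
SELECT p.name, c.salary FROM departments p LEFT JOIN staff c ON c.dept_id = p.id AND c.salary > 179430

Result:
name        | salary
------------+-------
Marketing   | NULL  
Legal       | NULL  
HR          | NULL  
Engineering | NULL  
Sales       | NULL  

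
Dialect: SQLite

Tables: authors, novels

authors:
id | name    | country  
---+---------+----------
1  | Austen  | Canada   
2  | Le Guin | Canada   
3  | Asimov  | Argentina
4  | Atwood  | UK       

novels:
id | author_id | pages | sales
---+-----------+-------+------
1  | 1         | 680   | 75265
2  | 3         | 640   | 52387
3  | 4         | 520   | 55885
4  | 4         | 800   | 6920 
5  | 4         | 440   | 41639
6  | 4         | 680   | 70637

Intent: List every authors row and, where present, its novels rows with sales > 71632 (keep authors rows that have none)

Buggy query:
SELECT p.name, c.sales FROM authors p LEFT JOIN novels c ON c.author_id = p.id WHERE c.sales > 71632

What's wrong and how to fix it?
Bug: Filtering c.sales in WHERE discards the NULL rows produced by LEFT JOIN, turning it into an inner join

Fix: Put 'c.sales > 71632' in the JOIN's ON clause instead of WHERE

Corrected query:
SELECT p.name, c.sales FROM authors p LEFT JOIN novels c ON c.author_id = p.id AND c.sales > 71632

Result:
name    | sales
--------+------
Austen  | 75265
Le Guin | NULL 
Asimov  | NULL 
Atwood  | NULL 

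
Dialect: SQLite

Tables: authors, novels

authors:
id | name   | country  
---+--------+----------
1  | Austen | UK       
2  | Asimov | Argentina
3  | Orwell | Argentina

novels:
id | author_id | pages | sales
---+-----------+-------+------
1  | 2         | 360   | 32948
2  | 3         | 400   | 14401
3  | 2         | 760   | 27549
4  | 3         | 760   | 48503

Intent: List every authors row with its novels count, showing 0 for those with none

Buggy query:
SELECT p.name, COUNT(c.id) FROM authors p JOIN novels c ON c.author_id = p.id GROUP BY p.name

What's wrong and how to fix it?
Bug: An inner join excludes parents with zero children

Fix: Switch to LEFT JOIN to retain unmatched parent rows

Corrected query:
SELECT p.name, COUNT(c.id) FROM authors p LEFT JOIN novels c ON c.author_id = p.id GROUP BY p.name

Result:
name   | COUNT(c.id)
-------+------------
Asimov | 2          
Austen | 0          
Orwell | 2          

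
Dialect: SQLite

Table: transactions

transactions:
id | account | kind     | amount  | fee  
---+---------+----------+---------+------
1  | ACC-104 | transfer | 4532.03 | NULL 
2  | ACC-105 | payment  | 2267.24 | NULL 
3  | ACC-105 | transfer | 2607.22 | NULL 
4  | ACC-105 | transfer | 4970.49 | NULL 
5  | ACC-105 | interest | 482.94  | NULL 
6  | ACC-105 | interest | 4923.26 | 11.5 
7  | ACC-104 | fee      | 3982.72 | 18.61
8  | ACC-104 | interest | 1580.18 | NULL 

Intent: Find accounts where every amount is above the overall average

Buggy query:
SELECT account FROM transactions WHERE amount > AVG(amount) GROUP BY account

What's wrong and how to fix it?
Bug: WHERE evaluates per row before aggregation, so AVG() is unavailable

Fix: Compute the overall average in a scalar subquery and compare each group's MIN against it in HAVING

Corrected query:
SELECT account FROM transactions GROUP BY account HAVING MIN(amount) > (SELECT AVG(amount) FROM transactions)

Result:
(no rows)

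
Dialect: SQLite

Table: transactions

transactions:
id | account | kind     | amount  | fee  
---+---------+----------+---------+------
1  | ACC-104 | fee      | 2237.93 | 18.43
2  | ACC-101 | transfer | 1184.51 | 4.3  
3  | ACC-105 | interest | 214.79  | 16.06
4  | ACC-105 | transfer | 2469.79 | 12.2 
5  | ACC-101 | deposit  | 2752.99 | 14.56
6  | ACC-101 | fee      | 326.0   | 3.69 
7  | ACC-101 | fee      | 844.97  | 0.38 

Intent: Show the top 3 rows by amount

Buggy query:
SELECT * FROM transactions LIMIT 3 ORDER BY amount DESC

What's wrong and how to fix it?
Bug: LIMIT must come after ORDER BY

Fix: Swap the clauses: ORDER BY first, then LIMIT

Corrected query:
SELECT * FROM transactions ORDER BY amount DESC LIMIT 3

Result:
id | account | kind     | amount  | fee  
---+---------+----------+---------+------
5  | ACC-101 | deposit  | 2752.99 | 14.56
4  | ACC-105 | transfer | 2469.79 | 12.2 
1  | ACC-104 | fee      | 2237.93 | 18.43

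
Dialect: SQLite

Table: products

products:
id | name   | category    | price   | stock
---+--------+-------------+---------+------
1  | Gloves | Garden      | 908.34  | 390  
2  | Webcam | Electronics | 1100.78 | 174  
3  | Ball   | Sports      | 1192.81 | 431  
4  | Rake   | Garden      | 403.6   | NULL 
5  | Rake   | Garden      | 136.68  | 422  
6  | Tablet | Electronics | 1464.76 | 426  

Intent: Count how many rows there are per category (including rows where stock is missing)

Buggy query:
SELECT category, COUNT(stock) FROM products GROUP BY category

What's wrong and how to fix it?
Bug: COUNT(stock) skips NULLs, so groups with missing stock are undercounted

Fix: Replace COUNT(stock) with COUNT(*)

Corrected query:
SELECT category, COUNT(*) FROM products GROUP BY category

Result:
category    | COUNT(*)
------------+---------
Electronics | 2       
Garden      | 3       
Sports      | 1       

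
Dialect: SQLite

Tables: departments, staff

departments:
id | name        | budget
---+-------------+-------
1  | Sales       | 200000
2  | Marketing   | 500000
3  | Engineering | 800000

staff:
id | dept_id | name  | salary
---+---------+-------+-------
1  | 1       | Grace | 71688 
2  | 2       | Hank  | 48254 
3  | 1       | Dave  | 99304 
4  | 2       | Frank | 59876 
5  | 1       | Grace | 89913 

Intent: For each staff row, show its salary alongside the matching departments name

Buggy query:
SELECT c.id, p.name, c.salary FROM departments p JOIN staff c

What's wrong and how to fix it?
Bug: Missing join condition: each staff row is matched to all departments rows instead of just its own

Fix: Add ON c.dept_id = p.id to the JOIN

Corrected query:
SELECT c.id, p.name, c.salary FROM departments p JOIN staff c ON c.dept_id = p.id

Result:
id | name      | salary
---+-----------+-------
1  | Sales     | 71688 
2  | Marketing | 48254 
3  | Sales     | 99304 
4  | Marketing | 59876 
5  | Sales     | 89913 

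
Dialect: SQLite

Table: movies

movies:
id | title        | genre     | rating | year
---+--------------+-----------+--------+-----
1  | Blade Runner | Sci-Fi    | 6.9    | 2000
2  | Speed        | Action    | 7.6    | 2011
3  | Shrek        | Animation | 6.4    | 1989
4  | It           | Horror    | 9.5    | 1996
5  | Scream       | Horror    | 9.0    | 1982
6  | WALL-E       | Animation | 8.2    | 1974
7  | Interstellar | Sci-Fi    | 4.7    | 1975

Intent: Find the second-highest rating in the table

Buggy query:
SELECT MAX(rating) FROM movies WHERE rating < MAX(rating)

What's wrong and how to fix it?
Bug: The inner MAX is an aggregate inside WHERE, which is not allowed

Fix: Compute the overall MAX in a subquery, then take MAX of rows below it

Corrected query:
SELECT MAX(rating) FROM movies WHERE rating < (SELECT MAX(rating) FROM movies)

Result:
MAX(rating)
-----------
9          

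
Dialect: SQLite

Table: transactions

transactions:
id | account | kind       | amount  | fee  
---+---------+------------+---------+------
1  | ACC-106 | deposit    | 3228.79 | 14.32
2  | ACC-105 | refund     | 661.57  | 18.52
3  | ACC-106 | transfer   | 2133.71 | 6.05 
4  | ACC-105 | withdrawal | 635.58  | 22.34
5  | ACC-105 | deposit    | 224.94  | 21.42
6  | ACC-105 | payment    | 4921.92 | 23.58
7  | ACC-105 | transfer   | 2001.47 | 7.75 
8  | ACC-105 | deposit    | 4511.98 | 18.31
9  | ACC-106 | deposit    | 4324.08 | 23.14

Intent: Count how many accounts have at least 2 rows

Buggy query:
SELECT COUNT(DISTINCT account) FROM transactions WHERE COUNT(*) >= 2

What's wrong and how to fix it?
Bug: COUNT(*) cannot appear in WHERE; the per-group count doesn't exist yet

Fix: Group first with HAVING COUNT(*) >= 2, then COUNT the resulting groups

Corrected query:
SELECT COUNT(*) FROM (SELECT account FROM transactions GROUP BY account HAVING COUNT(*) >= 2)

Result:
COUNT(*)
--------
2       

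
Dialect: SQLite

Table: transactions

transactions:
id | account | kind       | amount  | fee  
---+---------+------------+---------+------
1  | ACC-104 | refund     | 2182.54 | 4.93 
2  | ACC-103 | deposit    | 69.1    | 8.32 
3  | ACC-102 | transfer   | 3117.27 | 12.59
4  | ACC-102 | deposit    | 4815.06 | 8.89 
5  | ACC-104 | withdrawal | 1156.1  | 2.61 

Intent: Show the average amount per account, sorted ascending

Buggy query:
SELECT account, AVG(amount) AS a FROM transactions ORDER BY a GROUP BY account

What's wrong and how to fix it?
Bug: ORDER BY appears before GROUP BY; SQL clause order requires GROUP BY first

Fix: Reorder: SELECT … FROM … GROUP BY … ORDER BY …

Corrected query:
SELECT account, AVG(amount) AS a FROM transactions GROUP BY account ORDER BY a

Result:
account | a       
--------+---------
ACC-103 | 69.1    
ACC-104 | 1669.32 
ACC-102 | 3966.165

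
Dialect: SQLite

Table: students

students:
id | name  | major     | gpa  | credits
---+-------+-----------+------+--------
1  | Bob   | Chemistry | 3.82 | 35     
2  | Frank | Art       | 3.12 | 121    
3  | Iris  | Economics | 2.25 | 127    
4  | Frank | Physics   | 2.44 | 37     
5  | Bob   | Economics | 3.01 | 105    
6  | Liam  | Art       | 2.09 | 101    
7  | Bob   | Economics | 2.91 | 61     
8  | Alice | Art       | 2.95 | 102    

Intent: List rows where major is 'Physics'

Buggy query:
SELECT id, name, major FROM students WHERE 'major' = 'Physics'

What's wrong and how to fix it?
Bug: Single quotes denote string literals in SQL; the column name is being compared as a constant string

Fix: Remove the quotes around the column name (or use double quotes for an identifier)

Corrected query:
SELECT id, name, major FROM students WHERE major = 'Physics'

Result:
id | name  | major  
---+-------+--------
4  | Frank | Physics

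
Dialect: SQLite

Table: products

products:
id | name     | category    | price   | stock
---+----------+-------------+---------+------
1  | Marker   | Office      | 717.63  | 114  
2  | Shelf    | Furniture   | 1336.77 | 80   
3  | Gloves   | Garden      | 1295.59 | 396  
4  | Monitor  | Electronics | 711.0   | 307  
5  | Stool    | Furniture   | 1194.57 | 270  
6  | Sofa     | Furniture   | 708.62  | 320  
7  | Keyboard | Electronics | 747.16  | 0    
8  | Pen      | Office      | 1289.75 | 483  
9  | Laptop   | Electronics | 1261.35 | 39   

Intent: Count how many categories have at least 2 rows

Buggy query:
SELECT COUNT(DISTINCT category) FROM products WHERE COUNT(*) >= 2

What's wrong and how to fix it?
Bug: WHERE filters individual rows, not groups, so a group-level COUNT is invalid there

Fix: Use a subquery that GROUPs and filters with HAVING, then count its rows

Corrected query:
SELECT COUNT(*) FROM (SELECT category FROM products GROUP BY category HAVING COUNT(*) >= 2)

Result:
COUNT(*)
--------
3       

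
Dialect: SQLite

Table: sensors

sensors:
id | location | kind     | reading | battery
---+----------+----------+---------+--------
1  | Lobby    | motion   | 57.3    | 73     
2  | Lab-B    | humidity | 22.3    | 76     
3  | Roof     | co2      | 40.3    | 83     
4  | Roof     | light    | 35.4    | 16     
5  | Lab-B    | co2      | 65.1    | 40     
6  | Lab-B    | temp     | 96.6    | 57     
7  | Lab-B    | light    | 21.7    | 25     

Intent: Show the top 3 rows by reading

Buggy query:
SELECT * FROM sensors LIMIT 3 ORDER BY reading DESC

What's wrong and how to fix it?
Bug: ORDER BY cannot follow LIMIT; LIMIT is the final clause

Fix: Swap the clauses: ORDER BY first, then LIMIT

Corrected query:
SELECT * FROM sensors ORDER BY reading DESC LIMIT 3

Result:
id | location | kind   | reading | battery
---+----------+--------+---------+--------
6  | Lab-B    | temp   | 96.6    | 57     
5  | Lab-B    | co2    | 65.1    | 40     
1  | Lobby    | motion | 57.3    | 73     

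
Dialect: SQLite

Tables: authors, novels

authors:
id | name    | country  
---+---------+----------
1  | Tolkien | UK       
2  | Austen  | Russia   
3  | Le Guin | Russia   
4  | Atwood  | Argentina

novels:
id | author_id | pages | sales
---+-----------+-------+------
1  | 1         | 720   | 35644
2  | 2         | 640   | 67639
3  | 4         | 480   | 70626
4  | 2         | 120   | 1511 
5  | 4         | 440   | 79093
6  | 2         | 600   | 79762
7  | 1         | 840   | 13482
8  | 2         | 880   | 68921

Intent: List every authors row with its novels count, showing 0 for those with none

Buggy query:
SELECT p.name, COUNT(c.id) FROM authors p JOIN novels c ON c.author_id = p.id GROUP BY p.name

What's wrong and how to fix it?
Bug: An inner join excludes parents with zero children

Fix: Use LEFT JOIN so parents without children still appear (COUNT(c.id) gives 0)

Corrected query:
SELECT p.name, COUNT(c.id) FROM authors p LEFT JOIN novels c ON c.author_id = p.id GROUP BY p.name

Result:
name    | COUNT(c.id)
--------+------------
Atwood  | 2          
Austen  | 4          
Le Guin | 0          
Tolkien | 2          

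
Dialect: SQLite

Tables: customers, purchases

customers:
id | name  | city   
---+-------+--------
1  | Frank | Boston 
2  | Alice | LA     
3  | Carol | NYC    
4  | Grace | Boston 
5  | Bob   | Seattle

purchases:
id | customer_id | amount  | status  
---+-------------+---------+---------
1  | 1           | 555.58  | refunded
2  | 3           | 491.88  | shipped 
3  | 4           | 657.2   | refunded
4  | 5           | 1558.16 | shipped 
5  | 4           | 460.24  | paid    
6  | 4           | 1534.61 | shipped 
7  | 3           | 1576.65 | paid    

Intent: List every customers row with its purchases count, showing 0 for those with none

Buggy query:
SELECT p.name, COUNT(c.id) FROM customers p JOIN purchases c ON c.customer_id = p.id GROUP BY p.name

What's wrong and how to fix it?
Bug: An inner join excludes parents with zero children

Fix: Use LEFT JOIN so parents without children still appear (COUNT(c.id) gives 0)

Corrected query:
SELECT p.name, COUNT(c.id) FROM customers p LEFT JOIN purchases c ON c.customer_id = p.id GROUP BY p.name

Result:
name  | COUNT(c.id)
------+------------
Alice | 0          
Bob   | 1          
Carol | 2          
Frank | 1          
Grace | 3          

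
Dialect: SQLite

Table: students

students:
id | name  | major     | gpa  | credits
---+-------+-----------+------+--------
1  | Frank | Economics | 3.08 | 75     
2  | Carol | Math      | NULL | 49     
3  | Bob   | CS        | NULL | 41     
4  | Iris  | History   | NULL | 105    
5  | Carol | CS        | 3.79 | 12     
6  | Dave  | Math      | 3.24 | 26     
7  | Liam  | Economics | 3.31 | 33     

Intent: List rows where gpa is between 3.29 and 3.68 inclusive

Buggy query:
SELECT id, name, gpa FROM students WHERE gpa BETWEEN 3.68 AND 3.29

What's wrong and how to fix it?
Bug: BETWEEN expects the lower bound first; with 3.68 AND 3.29 the range is empty

Fix: Write BETWEEN 3.29 AND 3.68

Corrected query:
SELECT id, name, gpa FROM students WHERE gpa BETWEEN 3.29 AND 3.68

Result:
id | name | gpa 
---+------+-----
7  | Liam | 3.31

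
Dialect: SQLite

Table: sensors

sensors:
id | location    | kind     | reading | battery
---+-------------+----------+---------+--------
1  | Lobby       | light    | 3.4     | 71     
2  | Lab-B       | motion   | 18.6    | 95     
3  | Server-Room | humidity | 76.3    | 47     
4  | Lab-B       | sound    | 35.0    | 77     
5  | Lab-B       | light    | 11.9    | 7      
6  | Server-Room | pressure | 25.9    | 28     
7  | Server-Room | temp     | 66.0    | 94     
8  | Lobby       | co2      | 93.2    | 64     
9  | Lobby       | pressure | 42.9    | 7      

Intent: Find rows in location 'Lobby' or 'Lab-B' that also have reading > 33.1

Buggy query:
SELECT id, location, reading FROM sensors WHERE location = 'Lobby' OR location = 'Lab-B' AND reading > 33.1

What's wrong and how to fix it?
Bug: AND binds tighter than OR, so this parses as location = 'Lobby' OR (location = 'Lab-B' AND reading > 33.1)

Fix: Group the OR with parentheses (or use IN), then AND the threshold

Corrected query:
SELECT id, location, reading FROM sensors WHERE (location = 'Lobby' OR location = 'Lab-B') AND reading > 33.1

Result:
id | location | reading
---+----------+--------
4  | Lab-B    | 35     
8  | Lobby    | 93.2   
9  | Lobby    | 42.9   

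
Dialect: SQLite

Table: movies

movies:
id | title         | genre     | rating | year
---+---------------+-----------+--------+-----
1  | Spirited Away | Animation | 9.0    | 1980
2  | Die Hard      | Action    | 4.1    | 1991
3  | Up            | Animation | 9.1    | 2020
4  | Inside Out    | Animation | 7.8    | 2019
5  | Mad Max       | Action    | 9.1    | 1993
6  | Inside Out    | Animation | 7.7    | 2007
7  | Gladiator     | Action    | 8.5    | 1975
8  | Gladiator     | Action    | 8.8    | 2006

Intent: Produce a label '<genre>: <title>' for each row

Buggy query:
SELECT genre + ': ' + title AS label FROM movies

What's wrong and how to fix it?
Bug: SQLite uses || for string concatenation; + coerces text to numbers (yielding 0)

Fix: Replace + with || to concatenate text

Corrected query:
SELECT genre || ': ' || title AS label FROM movies

Result:
label                   
------------------------
Animation: Spirited Away
Action: Die Hard        
Animation: Up           
Animation: Inside Out   
Action: Mad Max         
Animation: Inside Out   
Action: Gladiator       
Action: Gladiator       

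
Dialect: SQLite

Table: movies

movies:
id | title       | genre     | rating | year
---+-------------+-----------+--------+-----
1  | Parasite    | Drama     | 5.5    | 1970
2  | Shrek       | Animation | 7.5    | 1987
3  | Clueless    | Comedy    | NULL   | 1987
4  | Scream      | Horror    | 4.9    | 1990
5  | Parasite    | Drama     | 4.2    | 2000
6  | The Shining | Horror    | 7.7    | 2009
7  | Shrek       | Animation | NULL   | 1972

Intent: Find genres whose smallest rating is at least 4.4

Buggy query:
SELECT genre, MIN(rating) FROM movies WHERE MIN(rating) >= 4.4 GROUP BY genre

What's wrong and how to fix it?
Bug: MIN() in WHERE is a misuse of aggregate

Fix: Use HAVING for the per-group MIN condition

Corrected query:
SELECT genre, MIN(rating) FROM movies GROUP BY genre HAVING MIN(rating) >= 4.4

Result:
genre     | MIN(rating)
----------+------------
Animation | 7.5        
Horror    | 4.9        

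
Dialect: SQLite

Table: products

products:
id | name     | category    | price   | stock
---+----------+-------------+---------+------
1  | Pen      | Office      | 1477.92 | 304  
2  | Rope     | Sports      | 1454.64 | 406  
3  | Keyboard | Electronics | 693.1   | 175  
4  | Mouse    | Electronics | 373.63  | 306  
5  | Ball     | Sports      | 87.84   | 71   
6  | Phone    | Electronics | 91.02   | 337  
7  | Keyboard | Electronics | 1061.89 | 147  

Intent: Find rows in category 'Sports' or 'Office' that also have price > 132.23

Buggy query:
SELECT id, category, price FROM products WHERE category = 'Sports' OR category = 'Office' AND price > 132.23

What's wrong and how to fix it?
Bug: Without parentheses, AND is evaluated before OR, so the price filter only applies to the 'Office' branch

Fix: Add parentheses around the OR so the AND applies to both alternatives

Corrected query:
SELECT id, category, price FROM products WHERE (category = 'Sports' OR category = 'Office') AND price > 132.23

Result:
id | category | price  
---+----------+--------
1  | Office   | 1477.92
2  | Sports   | 1454.64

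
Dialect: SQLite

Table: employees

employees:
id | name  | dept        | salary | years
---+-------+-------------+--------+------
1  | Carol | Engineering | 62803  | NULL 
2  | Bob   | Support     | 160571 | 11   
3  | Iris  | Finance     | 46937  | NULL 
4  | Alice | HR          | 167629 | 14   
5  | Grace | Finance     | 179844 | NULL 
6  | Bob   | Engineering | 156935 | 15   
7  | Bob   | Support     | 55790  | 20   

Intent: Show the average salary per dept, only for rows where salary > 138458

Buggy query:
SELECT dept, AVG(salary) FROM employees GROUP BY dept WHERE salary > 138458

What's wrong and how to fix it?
Bug: WHERE cannot follow GROUP BY

Fix: Move the WHERE clause before GROUP BY

Corrected query:
SELECT dept, AVG(salary) FROM employees WHERE salary > 138458 GROUP BY dept

Result:
dept        | AVG(salary)
------------+------------
Engineering | 156935     
Finance     | 179844     
HR          | 167629     
Support     | 160571     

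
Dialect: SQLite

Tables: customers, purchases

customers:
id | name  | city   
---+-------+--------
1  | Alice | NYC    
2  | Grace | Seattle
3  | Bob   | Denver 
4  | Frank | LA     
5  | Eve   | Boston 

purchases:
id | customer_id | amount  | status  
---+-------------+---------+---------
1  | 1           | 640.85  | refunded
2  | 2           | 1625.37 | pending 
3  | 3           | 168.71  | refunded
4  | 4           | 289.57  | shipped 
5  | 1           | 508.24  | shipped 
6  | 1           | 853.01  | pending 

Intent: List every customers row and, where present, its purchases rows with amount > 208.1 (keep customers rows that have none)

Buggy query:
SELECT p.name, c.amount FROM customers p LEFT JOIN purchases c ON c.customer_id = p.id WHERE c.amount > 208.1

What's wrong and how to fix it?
Bug: Filtering c.amount in WHERE discards the NULL rows produced by LEFT JOIN, turning it into an inner join

Fix: Move the right-table condition into the ON clause so unmatched parents are kept

Corrected query:
SELECT p.name, c.amount FROM customers p LEFT JOIN purchases c ON c.customer_id = p.id AND c.amount > 208.1

Result:
name  | amount 
------+--------
Alice | 508.24 
Alice | 640.85 
Alice | 853.01 
Grace | 1625.37
Bob   | NULL   
Frank | 289.57 
Eve   | NULL   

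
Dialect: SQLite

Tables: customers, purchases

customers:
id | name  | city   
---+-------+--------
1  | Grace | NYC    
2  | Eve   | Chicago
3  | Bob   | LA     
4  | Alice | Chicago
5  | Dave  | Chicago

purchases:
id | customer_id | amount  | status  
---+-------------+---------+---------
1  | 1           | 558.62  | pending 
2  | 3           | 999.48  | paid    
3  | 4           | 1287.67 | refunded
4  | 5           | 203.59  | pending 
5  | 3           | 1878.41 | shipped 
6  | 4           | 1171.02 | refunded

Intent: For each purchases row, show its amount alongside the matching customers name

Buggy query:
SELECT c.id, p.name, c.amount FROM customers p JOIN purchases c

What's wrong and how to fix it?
Bug: JOIN with no ON clause produces a cartesian product; every purchases row pairs with every customers row

Fix: Add ON c.customer_id = p.id to the JOIN

Corrected query:
SELECT c.id, p.name, c.amount FROM customers p JOIN purchases c ON c.customer_id = p.id

Result:
id | name  | amount 
---+-------+--------
1  | Grace | 558.62 
2  | Bob   | 999.48 
3  | Alice | 1287.67
4  | Dave  | 203.59 
5  | Bob   | 1878.41
6  | Alice | 1171.02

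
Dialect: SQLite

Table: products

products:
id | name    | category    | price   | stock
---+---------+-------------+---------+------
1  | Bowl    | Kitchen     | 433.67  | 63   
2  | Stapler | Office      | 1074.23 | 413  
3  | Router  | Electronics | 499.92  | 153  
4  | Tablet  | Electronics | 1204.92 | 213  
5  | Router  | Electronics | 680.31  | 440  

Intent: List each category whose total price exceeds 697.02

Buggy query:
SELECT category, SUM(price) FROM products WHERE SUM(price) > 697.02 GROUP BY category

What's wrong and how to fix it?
Bug: Aggregate functions cannot appear in a WHERE clause

Fix: Use HAVING (which filters groups after aggregation) instead of WHERE

Corrected query:
SELECT category, SUM(price) FROM products GROUP BY category HAVING SUM(price) > 697.02

Result:
category    | SUM(price)
------------+-----------
Electronics | 2385.15   
Office      | 1074.23   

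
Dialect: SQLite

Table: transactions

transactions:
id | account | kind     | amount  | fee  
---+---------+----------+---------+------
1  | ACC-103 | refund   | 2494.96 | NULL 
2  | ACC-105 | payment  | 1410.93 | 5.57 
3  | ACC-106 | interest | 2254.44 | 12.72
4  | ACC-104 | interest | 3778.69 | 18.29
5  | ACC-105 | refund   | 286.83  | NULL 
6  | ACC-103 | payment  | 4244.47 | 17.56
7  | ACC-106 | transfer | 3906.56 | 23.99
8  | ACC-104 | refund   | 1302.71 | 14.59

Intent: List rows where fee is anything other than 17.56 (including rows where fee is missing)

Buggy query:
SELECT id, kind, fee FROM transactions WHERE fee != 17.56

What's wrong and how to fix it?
Bug: 'fee != 17.56' is unknown when fee is NULL, so NULL rows are silently excluded

Fix: Handle NULL separately with IS NULL alongside the inequality

Corrected query:
SELECT id, kind, fee FROM transactions WHERE fee != 17.56 OR fee IS NULL

Result:
id | kind     | fee  
---+----------+------
1  | refund   | NULL 
2  | payment  | 5.57 
3  | interest | 12.72
4  | interest | 18.29
5  | refund   | NULL 
7  | transfer | 23.99
8  | refund   | 14.59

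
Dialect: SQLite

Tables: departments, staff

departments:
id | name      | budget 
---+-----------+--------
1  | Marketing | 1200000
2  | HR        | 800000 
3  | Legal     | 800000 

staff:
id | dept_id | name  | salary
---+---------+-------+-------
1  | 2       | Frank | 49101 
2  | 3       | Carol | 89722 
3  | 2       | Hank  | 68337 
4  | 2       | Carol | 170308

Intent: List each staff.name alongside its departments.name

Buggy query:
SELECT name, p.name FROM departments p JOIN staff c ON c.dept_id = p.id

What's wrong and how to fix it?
Bug: Both tables have a 'name' column; the unqualified reference is ambiguous

Fix: Qualify the column with its table alias (c.name)

Corrected query:
SELECT c.name, p.name FROM departments p JOIN staff c ON c.dept_id = p.id

Result:
name  | name 
------+------
Frank | HR   
Carol | Legal
Hank  | HR   
Carol | HR   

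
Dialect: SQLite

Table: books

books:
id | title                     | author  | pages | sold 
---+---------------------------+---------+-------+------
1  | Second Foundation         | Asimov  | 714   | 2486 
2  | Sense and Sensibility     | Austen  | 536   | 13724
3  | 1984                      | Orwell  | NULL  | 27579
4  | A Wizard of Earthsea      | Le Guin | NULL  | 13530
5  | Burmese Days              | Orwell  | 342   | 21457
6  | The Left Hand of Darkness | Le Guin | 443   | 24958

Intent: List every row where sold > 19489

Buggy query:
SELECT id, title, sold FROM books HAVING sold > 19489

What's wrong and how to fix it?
Bug: HAVING filters the output of aggregation, but this query has no GROUP BY and no aggregate functions, so SQLite rejects it (HAVING clause on a non-aggregate query); the condition here is per row

Fix: Replace HAVING with WHERE since the condition applies to individual rows

Corrected query:
SELECT id, title, sold FROM books WHERE sold > 19489

Result:
id | title                     | sold 
---+---------------------------+------
3  | 1984                      | 27579
5  | Burmese Days              | 21457
6  | The Left Hand of Darkness | 24958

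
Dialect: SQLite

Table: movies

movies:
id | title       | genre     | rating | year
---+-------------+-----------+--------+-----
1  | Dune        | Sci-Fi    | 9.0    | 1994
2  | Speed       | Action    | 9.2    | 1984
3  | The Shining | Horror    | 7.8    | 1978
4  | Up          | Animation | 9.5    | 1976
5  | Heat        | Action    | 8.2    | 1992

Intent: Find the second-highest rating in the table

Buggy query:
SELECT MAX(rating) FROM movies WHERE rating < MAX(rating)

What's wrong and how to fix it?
Bug: The inner MAX is an aggregate inside WHERE, which is not allowed

Fix: Put the inner MAX in a scalar subquery

Corrected query:
SELECT MAX(rating) FROM movies WHERE rating < (SELECT MAX(rating) FROM movies)

Result:
MAX(rating)
-----------
9.2        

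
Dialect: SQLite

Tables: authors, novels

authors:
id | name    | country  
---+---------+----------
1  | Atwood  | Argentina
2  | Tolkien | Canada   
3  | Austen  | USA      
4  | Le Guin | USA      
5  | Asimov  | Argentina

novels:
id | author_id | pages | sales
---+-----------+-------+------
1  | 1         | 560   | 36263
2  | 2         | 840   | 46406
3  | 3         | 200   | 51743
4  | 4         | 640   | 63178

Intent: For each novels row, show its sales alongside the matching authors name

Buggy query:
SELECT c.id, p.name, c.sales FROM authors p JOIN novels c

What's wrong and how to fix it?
Bug: JOIN with no ON clause produces a cartesian product; every novels row pairs with every authors row

Fix: Add ON c.author_id = p.id to the JOIN

Corrected query:
SELECT c.id, p.name, c.sales FROM authors p JOIN novels c ON c.author_id = p.id

Result:
id | name    | sales
---+---------+------
1  | Atwood  | 36263
2  | Tolkien | 46406
3  | Austen  | 51743
4  | Le Guin | 63178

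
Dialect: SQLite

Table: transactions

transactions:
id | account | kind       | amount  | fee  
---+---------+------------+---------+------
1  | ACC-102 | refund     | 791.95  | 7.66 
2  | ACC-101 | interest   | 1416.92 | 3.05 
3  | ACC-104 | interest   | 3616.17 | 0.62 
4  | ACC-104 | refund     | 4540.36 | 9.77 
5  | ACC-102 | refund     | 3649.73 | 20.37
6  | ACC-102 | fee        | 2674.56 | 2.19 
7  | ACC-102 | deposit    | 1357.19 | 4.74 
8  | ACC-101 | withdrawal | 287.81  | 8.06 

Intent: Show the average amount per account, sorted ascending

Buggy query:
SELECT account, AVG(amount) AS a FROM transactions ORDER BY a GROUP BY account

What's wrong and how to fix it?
Bug: GROUP BY must precede ORDER BY

Fix: Move ORDER BY to the end, after GROUP BY

Corrected query:
SELECT account, AVG(amount) AS a FROM transactions GROUP BY account ORDER BY a

Result:
account | a        
--------+----------
ACC-101 | 852.365  
ACC-102 | 2118.3575
ACC-104 | 4078.265 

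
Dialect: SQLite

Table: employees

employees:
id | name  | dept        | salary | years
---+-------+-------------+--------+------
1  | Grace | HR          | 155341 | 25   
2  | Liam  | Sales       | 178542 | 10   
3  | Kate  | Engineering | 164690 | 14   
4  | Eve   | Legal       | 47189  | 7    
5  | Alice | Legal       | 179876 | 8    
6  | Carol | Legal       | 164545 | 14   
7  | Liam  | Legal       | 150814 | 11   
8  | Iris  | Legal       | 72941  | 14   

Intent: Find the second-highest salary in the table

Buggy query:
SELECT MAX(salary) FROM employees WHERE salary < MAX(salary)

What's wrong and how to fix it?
Bug: The inner MAX is an aggregate inside WHERE, which is not allowed

Fix: Put the inner MAX in a scalar subquery

Corrected query:
SELECT MAX(salary) FROM employees WHERE salary < (SELECT MAX(salary) FROM employees)

Result:
MAX(salary)
-----------
178542     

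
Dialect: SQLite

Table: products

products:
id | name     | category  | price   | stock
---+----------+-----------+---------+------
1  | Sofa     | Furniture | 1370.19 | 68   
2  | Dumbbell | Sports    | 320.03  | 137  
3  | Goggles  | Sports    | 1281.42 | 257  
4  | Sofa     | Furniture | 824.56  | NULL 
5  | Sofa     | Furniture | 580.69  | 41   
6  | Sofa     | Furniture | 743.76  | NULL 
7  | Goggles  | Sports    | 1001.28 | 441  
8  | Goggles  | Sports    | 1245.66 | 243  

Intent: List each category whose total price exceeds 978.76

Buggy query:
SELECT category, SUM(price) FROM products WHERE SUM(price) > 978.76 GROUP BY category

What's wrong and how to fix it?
Bug: SUM(price) is an aggregate, but WHERE filters rows before aggregation

Fix: Move the aggregate condition to a HAVING clause

Corrected query:
SELECT category, SUM(price) FROM products GROUP BY category HAVING SUM(price) > 978.76

Result:
category  | SUM(price)
----------+-----------
Furniture | 3519.2    
Sports    | 3848.39   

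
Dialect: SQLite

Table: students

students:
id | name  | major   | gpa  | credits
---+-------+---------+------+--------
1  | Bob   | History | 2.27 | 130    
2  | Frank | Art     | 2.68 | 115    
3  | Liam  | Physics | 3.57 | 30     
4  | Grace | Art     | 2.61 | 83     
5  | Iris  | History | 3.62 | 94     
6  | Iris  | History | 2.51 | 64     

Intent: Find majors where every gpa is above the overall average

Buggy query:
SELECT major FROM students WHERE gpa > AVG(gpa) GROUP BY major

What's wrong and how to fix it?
Bug: WHERE evaluates per row before aggregation, so AVG() is unavailable

Fix: Compute the overall average in a scalar subquery and compare each group's MIN against it in HAVING

Corrected query:
SELECT major FROM students GROUP BY major HAVING MIN(gpa) > (SELECT AVG(gpa) FROM students)

Result:
major  
-------
Physics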